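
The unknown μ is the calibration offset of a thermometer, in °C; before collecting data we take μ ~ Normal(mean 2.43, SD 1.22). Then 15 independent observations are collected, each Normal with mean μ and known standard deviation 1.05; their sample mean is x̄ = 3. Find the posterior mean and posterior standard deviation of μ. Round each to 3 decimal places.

Prior precision 1/τ₀² = 1/1.22² = 0.671862; data precision n/σ² = 15/1.05² = 13.6054.
Posterior precision = 0.671862 + 13.6054 = 14.2773, giving posterior SD = 1/√14.2773 = 0.265.
Posterior mean = (0.671862·2.43 + 13.6054·3) / 14.2773 = 2.973.

Posterior mean ≈ 2.973; posterior SD ≈ 0.265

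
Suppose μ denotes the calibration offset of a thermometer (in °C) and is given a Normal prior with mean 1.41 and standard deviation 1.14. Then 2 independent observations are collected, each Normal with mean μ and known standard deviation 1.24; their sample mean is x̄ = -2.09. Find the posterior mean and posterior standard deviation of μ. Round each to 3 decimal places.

Posterior mean ≈ -0.789; posterior SD ≈ 0.695

Prior precision 1/τ₀² = 1/1.14² = 0.769468; data precision n/σ² = 2/1.24² = 1.30073.
Posterior precision = 0.769468 + 1.30073 = 2.07020, giving posterior SD = 1/√2.07020 = 0.695.
Posterior mean = (0.769468·1.41 + 1.30073·-2.09) / 2.07020 = -0.789.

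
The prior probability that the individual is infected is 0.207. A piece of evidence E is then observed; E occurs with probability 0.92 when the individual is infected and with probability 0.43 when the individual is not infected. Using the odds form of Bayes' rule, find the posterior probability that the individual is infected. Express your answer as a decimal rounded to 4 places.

Prior odds = 0.207/(1−0.207) = 0.26103.
Likelihood ratio for E = 0.92/0.43 = 2.1395.
Posterior odds = prior odds × LR = 0.55849.
Posterior probability = odds/(1+odds) = 0.55849/1.5585 = 0.3584.

Posterior probability ≈ 0.3584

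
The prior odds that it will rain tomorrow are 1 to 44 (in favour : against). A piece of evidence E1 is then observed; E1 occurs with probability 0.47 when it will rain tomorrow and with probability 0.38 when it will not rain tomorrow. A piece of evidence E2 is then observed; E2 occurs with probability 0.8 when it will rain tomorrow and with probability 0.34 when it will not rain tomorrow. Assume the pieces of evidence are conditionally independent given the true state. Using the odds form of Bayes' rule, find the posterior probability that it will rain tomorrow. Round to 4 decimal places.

Posterior probability ≈ 0.0620

Prior odds = 1/44 = 0.022727. In log-odds, ln(0.022727) = -3.7842.
Add log likelihood ratios: ln(1.2368) + ln(2.3529) = 1.0682.
Posterior log-odds = -2.7160, so posterior odds = exp(-2.7160) = 0.066141. Converting, P(H|E) = 0.066141/1.0661 = 0.0620.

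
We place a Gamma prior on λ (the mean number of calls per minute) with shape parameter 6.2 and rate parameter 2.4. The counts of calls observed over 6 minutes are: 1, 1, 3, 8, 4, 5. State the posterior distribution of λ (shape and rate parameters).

The Poisson likelihood adds the total count to the shape and the number of exposure periods to the rate. Here ∑xᵢ = 22 and n = 6, so shape 6.2→28.2 and rate 2.4→8.4.

Posterior: Gamma(shape=28.2, rate=8.4)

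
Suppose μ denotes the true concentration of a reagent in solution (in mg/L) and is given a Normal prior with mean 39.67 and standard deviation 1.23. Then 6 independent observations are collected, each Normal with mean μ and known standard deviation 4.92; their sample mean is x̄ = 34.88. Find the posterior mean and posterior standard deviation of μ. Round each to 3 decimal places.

Posterior mean ≈ 38.364; posterior SD ≈ 1.049

Prior precision 1/τ₀² = 1/1.23² = 0.660982; data precision n/σ² = 6/4.92² = 0.247868.
Posterior precision = 0.660982 + 0.247868 = 0.908851, giving posterior SD = 1/√0.908851 = 1.049.
Posterior mean = (0.660982·39.67 + 0.247868·34.88) / 0.908851 = 38.364.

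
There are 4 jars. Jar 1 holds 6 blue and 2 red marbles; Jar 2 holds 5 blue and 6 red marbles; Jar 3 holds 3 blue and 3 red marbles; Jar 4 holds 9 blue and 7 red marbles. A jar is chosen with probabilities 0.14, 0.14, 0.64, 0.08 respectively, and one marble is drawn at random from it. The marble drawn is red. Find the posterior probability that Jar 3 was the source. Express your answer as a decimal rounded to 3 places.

P(red|Jar 1) = 0.25; P(red|Jar 2) = 0.5455; P(red|Jar 3) = 0.5; P(red|Jar 4) = 0.4375.
Prior × likelihood for each source: 0.14·0.25=0.03500, 0.14·0.5455=0.07636, 0.64·0.5=0.3200, 0.08·0.4375=0.03500. Summing gives P(red) = 0.46636.
P(Jar 3 | red) = 0.3200 / 0.46636 = 0.686.

Posterior probability ≈ 0.686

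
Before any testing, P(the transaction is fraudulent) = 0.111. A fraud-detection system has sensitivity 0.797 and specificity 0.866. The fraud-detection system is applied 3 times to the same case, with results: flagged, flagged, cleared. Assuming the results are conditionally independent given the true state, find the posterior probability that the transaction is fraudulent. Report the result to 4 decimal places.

With H the event that the transaction is fraudulent, the joint likelihood of the observed sequence is P(data|H) = 0.797·0.797·0.203 = 0.12895 and P(data|¬H) = 0.134·0.134·0.866 = 0.015550.
Bayes: P(H|data) = 0.111·0.12895 / (0.111·0.12895 + 0.889·0.015550) = 0.014313/0.028137 = 0.5087.

Posterior P(H) ≈ 0.5087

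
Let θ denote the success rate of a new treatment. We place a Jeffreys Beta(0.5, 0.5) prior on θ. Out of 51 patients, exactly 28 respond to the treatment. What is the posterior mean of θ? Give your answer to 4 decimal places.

Observing 28 successes and 23 failures updates Beta(0.5, 0.5) by adding the success and failure counts to the two shape parameters: α = 0.5+28 = 28.5, β = 0.5+23 = 23.5.
E[θ | data] = 28.5/(28.5+23.5) = 0.5481.

Posterior mean ≈ 0.5481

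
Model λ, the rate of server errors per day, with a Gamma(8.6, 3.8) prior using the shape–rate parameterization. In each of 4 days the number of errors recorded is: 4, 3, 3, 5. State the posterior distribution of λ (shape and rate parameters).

Posterior: Gamma(shape=23.6, rate=7.8)

The Poisson likelihood adds the total count to the shape and the number of exposure periods to the rate. Here ∑xᵢ = 15 and n = 4, so shape 8.6→23.6 and rate 3.8→7.8.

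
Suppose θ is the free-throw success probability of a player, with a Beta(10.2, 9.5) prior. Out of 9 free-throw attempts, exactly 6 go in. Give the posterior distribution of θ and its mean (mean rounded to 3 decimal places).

Posterior: Beta(16.2, 12.5); mean ≈ 0.564

The binomial likelihood is conjugate to the Beta prior: with 6 successes and 3 failures, the posterior is Beta(10.2+6, 9.5+3) = Beta(16.2, 12.5).
E[θ | data] = 16.2/(16.2+12.5) = 0.564.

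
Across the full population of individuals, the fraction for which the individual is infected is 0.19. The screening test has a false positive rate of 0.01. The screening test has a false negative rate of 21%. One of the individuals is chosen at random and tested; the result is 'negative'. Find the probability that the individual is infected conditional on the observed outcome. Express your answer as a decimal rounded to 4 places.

P(H | E) ≈ 0.0474

Let H be the event that the individual is infected. P(H) = 0.19, so P(¬H) = 0.81. With E the 'negative' result, P(E|H) = 0.21 and P(E|¬H) = 0.99.
P(E) = 0.21·0.19 + 0.99·0.81 = 0.039900 + 0.80190 = 0.84180.
By Bayes' theorem, P(H|E) = 0.039900 / 0.84180 = 0.0474.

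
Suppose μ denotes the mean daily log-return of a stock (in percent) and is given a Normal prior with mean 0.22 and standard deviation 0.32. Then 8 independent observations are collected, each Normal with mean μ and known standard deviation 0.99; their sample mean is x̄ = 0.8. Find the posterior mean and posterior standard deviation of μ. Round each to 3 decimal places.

With known σ, the Normal prior is conjugate. Weight on the data is w = (n/σ²)/(n/σ² + 1/τ₀²) = 8.16243/(8.16243+9.76562) = 0.45529.
Posterior mean = w·x̄ + (1−w)·μ₀ = 0.45529·0.8 + 0.54471·0.22 = 0.484. Posterior variance = 1/(8.16243+9.76562) = 0.0557785, so SD = 0.236.

Posterior mean ≈ 0.484; posterior SD ≈ 0.236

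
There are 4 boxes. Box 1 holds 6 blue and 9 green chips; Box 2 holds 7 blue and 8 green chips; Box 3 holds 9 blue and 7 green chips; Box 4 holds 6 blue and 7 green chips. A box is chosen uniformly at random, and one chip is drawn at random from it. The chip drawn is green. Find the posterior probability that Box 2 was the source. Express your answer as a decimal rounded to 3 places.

Tabulate prior·likelihood by source: [1] prior 0.25, lik 0.6, product 0.1500; [2] prior 0.25, lik 0.5333, product 0.1333; [3] prior 0.25, lik 0.4375, product 0.1094; [4] prior 0.25, lik 0.5385, product 0.1346.
Normalizing constant = 0.52732; the posterior for Box 2 is its product over the sum, 0.1333/0.52732 = 0.253.

Posterior probability ≈ 0.253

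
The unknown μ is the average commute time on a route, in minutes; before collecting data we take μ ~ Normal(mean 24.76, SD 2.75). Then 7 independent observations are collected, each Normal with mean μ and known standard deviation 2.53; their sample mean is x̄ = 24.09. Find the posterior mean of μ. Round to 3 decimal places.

With known σ, the Normal prior is conjugate. Weight on the data is w = (n/σ²)/(n/σ² + 1/τ₀²) = 1.09360/(1.09360+0.132231) = 0.89213.
Posterior mean = w·x̄ + (1−w)·μ₀ = 0.89213·24.09 + 0.10787·24.76 = 24.162.

Posterior mean ≈ 24.162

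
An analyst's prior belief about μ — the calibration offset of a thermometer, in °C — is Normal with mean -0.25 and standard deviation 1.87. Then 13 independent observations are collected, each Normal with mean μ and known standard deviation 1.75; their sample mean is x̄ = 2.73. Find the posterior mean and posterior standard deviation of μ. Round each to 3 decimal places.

Prior precision 1/τ₀² = 1/1.87² = 0.285968; data precision n/σ² = 13/1.75² = 4.24490.
Posterior precision = 0.285968 + 4.24490 = 4.53087, giving posterior SD = 1/√4.53087 = 0.470.
Posterior mean = (0.285968·-0.25 + 4.24490·2.73) / 4.53087 = 2.542.

Posterior mean ≈ 2.542; posterior SD ≈ 0.470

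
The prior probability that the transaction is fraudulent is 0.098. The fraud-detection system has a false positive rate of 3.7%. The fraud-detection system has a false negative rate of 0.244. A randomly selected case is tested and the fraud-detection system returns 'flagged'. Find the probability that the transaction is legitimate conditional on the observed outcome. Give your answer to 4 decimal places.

Let H be the event that the transaction is fraudulent. P(H) = 0.098, so P(¬H) = 0.902. With E the 'flagged' result, P(E|H) = 0.756 and P(E|¬H) = 0.037.
P(E) = 0.756·0.098 + 0.037·0.902 = 0.074088 + 0.033374 = 0.10746.
By Bayes' theorem, P(H|E) = 0.074088 / 0.10746 = 0.6894. Hence P(¬H|E) = 1 − 0.6894 = 0.3106.

P(¬H | E) ≈ 0.3106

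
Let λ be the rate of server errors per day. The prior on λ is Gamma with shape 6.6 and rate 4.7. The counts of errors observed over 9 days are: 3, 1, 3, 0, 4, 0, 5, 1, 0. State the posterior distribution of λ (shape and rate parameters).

Posterior: Gamma(shape=23.6, rate=13.7)

Total count ∑xᵢ = 17 over n = 9 days.
Gamma is conjugate to the Poisson likelihood: posterior is Gamma(shape = 6.6+17 = 23.6, rate = 4.7+9 = 13.7).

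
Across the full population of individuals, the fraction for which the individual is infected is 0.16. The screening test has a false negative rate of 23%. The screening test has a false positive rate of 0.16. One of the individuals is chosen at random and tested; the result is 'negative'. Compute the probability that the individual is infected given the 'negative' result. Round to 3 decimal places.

Write H for 'the individual is infected'. Prior odds H:¬H = 0.16/0.84 = 0.19048. For the 'negative' outcome, the likelihood ratio is 0.23/0.84 = 0.27381.
Posterior odds = 0.19048 × 0.27381 = 0.052154, so P(H|E) = 0.052154/(1+0.052154) = 0.050.

P(H | E) ≈ 0.050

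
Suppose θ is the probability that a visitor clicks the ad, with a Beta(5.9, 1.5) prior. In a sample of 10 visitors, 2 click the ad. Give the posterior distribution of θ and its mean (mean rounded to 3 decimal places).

Posterior: Beta(7.9, 9.5); mean ≈ 0.454

The binomial likelihood is conjugate to the Beta prior: with 2 successes and 8 failures, the posterior is Beta(5.9+2, 1.5+8) = Beta(7.9, 9.5).
E[θ | data] = 7.9/(7.9+9.5) = 0.454.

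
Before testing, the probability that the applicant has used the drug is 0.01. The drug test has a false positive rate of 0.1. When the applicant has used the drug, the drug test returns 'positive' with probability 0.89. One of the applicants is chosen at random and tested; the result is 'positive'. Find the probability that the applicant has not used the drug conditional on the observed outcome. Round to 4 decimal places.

Write H for 'the applicant has used the drug'. Prior odds H:¬H = 0.01/0.99 = 0.010101. For the 'positive' outcome, the likelihood ratio is 0.89/0.1 = 8.9000.
Posterior odds = 0.010101 × 8.9000 = 0.089899, so P(H|E) = 0.089899/(1+0.089899) = 0.0825. Then P(¬H|E) = 1 − 0.0825 = 0.9175.

P(¬H | E) ≈ 0.9175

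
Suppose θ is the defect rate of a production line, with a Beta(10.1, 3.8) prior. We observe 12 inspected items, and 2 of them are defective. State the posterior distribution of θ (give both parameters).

The binomial likelihood is conjugate to the Beta prior: with 2 successes and 10 failures, the posterior is Beta(10.1+2, 3.8+10) = Beta(12.1, 13.8).

Posterior: Beta(12.1, 13.8)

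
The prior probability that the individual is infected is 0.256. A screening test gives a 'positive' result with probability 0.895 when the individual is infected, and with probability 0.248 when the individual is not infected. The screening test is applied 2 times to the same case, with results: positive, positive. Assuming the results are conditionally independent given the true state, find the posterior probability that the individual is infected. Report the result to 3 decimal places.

With H the event that the individual is infected, the joint likelihood of the observed sequence is P(data|H) = 0.895·0.895 = 0.80102 and P(data|¬H) = 0.248·0.248 = 0.061504.
Bayes: P(H|data) = 0.256·0.80102 / (0.256·0.80102 + 0.744·0.061504) = 0.20506/0.25082 = 0.8176.

Posterior P(H) ≈ 0.818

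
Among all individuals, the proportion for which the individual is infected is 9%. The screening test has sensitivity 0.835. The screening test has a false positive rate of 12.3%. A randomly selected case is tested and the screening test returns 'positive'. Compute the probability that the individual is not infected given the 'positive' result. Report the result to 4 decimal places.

Write H for 'the individual is infected'. Prior odds H:¬H = 0.09/0.91 = 0.098901. For the 'positive' outcome, the likelihood ratio is 0.835/0.123 = 6.7886.
Posterior odds = 0.098901 × 6.7886 = 0.67140, so P(H|E) = 0.67140/(1+0.67140) = 0.4017. Then P(¬H|E) = 1 − 0.4017 = 0.5983.

P(¬H | E) ≈ 0.5983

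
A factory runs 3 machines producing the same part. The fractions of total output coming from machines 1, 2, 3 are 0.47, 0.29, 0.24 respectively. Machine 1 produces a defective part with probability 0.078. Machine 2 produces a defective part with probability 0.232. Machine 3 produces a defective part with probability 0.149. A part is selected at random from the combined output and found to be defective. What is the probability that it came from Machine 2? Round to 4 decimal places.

Posterior probability ≈ 0.4816

Tabulate prior·likelihood by source: [1] prior 0.47, lik 0.078, product 0.03666; [2] prior 0.29, lik 0.232, product 0.06728; [3] prior 0.24, lik 0.149, product 0.03576.
Normalizing constant = 0.13970; the posterior for Machine 2 is its product over the sum, 0.06728/0.13970 = 0.4816.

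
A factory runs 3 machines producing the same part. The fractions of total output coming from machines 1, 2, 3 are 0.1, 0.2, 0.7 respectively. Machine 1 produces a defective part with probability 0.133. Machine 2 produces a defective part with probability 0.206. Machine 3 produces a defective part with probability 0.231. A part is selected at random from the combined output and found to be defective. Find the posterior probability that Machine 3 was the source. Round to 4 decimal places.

Tabulate prior·likelihood by source: [1] prior 0.1, lik 0.133, product 0.01330; [2] prior 0.2, lik 0.206, product 0.04120; [3] prior 0.7, lik 0.231, product 0.1617.
Normalizing constant = 0.21620; the posterior for Machine 3 is its product over the sum, 0.1617/0.21620 = 0.7479.

Posterior probability ≈ 0.7479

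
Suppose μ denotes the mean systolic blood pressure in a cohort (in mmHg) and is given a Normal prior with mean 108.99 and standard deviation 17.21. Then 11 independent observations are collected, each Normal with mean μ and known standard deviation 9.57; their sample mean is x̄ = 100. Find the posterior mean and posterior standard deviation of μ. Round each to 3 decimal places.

Posterior mean ≈ 100.246; posterior SD ≈ 2.846

With known σ, the Normal prior is conjugate. Weight on the data is w = (n/σ²)/(n/σ² + 1/τ₀²) = 0.120107/(0.120107+0.00337628) = 0.97266.
Posterior mean = w·x̄ + (1−w)·μ₀ = 0.97266·100 + 0.027342·108.99 = 100.246. Posterior variance = 1/(0.120107+0.00337628) = 8.09825, so SD = 2.846.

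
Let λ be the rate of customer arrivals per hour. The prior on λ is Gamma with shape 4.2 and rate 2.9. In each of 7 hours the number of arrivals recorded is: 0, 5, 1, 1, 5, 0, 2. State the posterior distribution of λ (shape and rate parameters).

Total count ∑xᵢ = 14 over n = 7 hours.
Gamma is conjugate to the Poisson likelihood: posterior is Gamma(shape = 4.2+14 = 18.2, rate = 2.9+7 = 9.9).

Posterior: Gamma(shape=18.2, rate=9.9)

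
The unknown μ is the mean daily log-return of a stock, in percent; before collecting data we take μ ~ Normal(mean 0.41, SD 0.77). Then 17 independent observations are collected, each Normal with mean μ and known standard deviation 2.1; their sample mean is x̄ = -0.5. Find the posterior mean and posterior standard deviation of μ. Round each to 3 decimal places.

Posterior mean ≈ -0.223; posterior SD ≈ 0.425

Prior precision 1/τ₀² = 1/0.77² = 1.68663; data precision n/σ² = 17/2.1² = 3.85488.
Posterior precision = 1.68663 + 3.85488 = 5.54150, giving posterior SD = 1/√5.54150 = 0.425.
Posterior mean = (1.68663·0.41 + 3.85488·-0.5) / 5.54150 = -0.223.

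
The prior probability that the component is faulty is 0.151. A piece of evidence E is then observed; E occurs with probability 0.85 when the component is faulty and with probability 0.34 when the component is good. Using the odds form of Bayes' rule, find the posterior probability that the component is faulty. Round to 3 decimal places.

Posterior probability ≈ 0.308

Prior odds = 0.151/(1−0.151) = 0.17786. In log-odds, ln(0.17786) = -1.7268.
Add log likelihood ratio: ln(2.5000) = 0.91629.
Posterior log-odds = -0.81049, so posterior odds = exp(-0.81049) = 0.44464. Converting, P(H|E) = 0.44464/1.4446 = 0.308.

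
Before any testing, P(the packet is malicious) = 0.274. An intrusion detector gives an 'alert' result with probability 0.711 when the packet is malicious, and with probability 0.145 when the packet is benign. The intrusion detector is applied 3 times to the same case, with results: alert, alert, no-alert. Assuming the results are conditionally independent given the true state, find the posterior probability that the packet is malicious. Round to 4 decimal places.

Let H be the event that the packet is malicious; start with P(H) = 0.274. P('alert'|H) = 0.711, P('alert'|¬H) = 0.145.
Update on result 1 ('alert'): P(H) ← 0.711·0.2740 / (0.711·0.2740 + 0.145·0.7260) = 0.19481/0.30008 = 0.6492.
Update on result 2 ('alert'): P(H) ← 0.711·0.6492 / (0.711·0.6492 + 0.145·0.3508) = 0.46158/0.51245 = 0.9007.
Update on result 3 ('no-alert'): P(H) ← 0.289·0.9007 / (0.289·0.9007 + 0.855·0.0993) = 0.26031/0.34518 = 0.7541.

Posterior P(H) ≈ 0.7541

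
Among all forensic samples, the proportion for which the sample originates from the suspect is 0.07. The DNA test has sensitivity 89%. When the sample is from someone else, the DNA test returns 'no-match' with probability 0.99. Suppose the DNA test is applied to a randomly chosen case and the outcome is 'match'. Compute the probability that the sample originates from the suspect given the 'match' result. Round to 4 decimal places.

P(H | E) ≈ 0.8701

Let H be the event that the sample originates from the suspect. P(H) = 0.07, so P(¬H) = 0.93. With E the 'match' result, P(E|H) = 0.89 and P(E|¬H) = 0.01.
P(E) = 0.89·0.07 + 0.01·0.93 = 0.062300 + 0.0093000 = 0.071600.
By Bayes' theorem, P(H|E) = 0.062300 / 0.071600 = 0.8701.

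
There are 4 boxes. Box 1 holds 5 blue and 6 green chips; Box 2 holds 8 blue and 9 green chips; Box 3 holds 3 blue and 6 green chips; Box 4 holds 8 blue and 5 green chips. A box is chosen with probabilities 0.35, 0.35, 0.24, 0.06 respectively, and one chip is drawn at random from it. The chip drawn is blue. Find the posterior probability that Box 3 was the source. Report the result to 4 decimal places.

Tabulate prior·likelihood by source: [1] prior 0.35, lik 0.4545, product 0.1591; [2] prior 0.35, lik 0.4706, product 0.1647; [3] prior 0.24, lik 0.3333, product 0.08000; [4] prior 0.06, lik 0.6154, product 0.03692.
Normalizing constant = 0.44072; the posterior for Box 3 is its product over the sum, 0.08000/0.44072 = 0.1815.

Posterior probability ≈ 0.1815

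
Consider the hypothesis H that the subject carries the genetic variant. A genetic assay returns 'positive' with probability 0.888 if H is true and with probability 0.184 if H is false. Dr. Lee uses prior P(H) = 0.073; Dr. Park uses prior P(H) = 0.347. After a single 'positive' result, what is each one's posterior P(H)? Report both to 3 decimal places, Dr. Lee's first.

The likelihood ratio for a 'positive' result is 0.888/0.184 = 4.8261.
Dr. Lee: prior odds 0.073/0.927 = 0.078749; posterior odds 0.38005; posterior probability 0.275.
Dr. Park: prior odds 0.347/0.653 = 0.53139; posterior odds 2.5646; posterior probability 0.719.

Dr. Lee: 0.275; Dr. Park: 0.719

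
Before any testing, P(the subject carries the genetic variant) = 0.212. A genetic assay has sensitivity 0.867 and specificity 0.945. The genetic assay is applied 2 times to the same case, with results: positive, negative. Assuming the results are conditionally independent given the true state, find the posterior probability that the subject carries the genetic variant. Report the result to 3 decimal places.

With H the event that the subject carries the genetic variant, the joint likelihood of the observed sequence is P(data|H) = 0.867·0.133 = 0.11531 and P(data|¬H) = 0.055·0.945 = 0.051975.
Bayes: P(H|data) = 0.212·0.11531 / (0.212·0.11531 + 0.788·0.051975) = 0.024446/0.065402 = 0.3738.

Posterior P(H) ≈ 0.374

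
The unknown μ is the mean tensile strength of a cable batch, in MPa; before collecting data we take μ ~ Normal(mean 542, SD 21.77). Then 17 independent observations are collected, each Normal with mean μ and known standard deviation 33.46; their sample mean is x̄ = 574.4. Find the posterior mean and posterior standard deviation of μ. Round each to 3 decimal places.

With known σ, the Normal prior is conjugate. Weight on the data is w = (n/σ²)/(n/σ² + 1/τ₀²) = 0.0151844/(0.0151844+0.00211000) = 0.87799.
Posterior mean = w·x̄ + (1−w)·μ₀ = 0.87799·574.4 + 0.12201·542 = 570.447. Posterior variance = 1/(0.0151844+0.00211000) = 57.8222, so SD = 7.604.

Posterior mean ≈ 570.447; posterior SD ≈ 7.604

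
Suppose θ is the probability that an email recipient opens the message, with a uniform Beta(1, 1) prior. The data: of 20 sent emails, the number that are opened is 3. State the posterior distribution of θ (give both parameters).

Posterior: Beta(4, 18)

Observing 3 successes and 17 failures updates Beta(1, 1) by adding the success and failure counts to the two shape parameters: α = 1+3 = 4, β = 1+17 = 18.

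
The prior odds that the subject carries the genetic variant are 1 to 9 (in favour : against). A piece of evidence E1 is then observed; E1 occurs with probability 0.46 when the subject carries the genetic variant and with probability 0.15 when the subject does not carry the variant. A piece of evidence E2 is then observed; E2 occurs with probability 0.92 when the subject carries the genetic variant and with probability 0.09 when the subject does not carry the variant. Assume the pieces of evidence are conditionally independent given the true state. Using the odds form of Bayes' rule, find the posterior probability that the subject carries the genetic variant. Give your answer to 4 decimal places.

Prior odds = 1/9 = 0.11111.
Likelihood ratio for E1 = 0.46/0.15 = 3.0667.
Likelihood ratio for E2 = 0.92/0.09 = 10.222.
Posterior odds = prior odds × LR₁ × LR₂ = 3.4831.
Posterior probability = odds/(1+odds) = 3.4831/4.4831 = 0.7769.

Posterior probability ≈ 0.7769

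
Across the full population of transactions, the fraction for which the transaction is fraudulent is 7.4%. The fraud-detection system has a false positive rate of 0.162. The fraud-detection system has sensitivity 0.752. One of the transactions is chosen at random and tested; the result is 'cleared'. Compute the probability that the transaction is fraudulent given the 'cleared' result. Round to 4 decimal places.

Write H for 'the transaction is fraudulent'. Prior odds H:¬H = 0.074/0.926 = 0.079914. For the 'cleared' outcome, the likelihood ratio is 0.248/0.838 = 0.29594.
Posterior odds = 0.079914 × 0.29594 = 0.023650, so P(H|E) = 0.023650/(1+0.023650) = 0.0231.

P(H | E) ≈ 0.0231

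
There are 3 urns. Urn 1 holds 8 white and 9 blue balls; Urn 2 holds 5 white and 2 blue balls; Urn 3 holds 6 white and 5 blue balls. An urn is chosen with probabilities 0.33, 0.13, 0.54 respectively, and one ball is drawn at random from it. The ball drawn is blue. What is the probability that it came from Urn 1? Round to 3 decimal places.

Posterior probability ≈ 0.382

P(blue|Urn 1) = 0.5294; P(blue|Urn 2) = 0.2857; P(blue|Urn 3) = 0.4545.
Prior × likelihood for each source: 0.33·0.5294=0.1747, 0.13·0.2857=0.03714, 0.54·0.4545=0.2455. Summing gives P(blue) = 0.45730.
P(Urn 1 | blue) = 0.1747 / 0.45730 = 0.382.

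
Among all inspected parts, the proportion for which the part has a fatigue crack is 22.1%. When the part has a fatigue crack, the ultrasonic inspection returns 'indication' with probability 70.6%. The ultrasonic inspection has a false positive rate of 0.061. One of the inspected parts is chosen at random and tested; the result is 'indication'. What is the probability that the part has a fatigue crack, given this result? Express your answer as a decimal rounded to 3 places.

Write H for 'the part has a fatigue crack'. Prior odds H:¬H = 0.221/0.779 = 0.28370. For the 'indication' outcome, the likelihood ratio is 0.706/0.061 = 11.574.
Posterior odds = 0.28370 × 11.574 = 3.2834, so P(H|E) = 3.2834/(1+3.2834) = 0.767.

P(H | E) ≈ 0.767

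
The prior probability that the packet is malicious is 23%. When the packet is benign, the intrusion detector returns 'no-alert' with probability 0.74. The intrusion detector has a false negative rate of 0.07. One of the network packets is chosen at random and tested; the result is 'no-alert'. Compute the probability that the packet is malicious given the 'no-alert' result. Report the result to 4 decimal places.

P(H | E) ≈ 0.0275

Write H for 'the packet is malicious'. Prior odds H:¬H = 0.23/0.77 = 0.29870. For the 'no-alert' outcome, the likelihood ratio is 0.07/0.74 = 0.094595.
Posterior odds = 0.29870 × 0.094595 = 0.028256, so P(H|E) = 0.028256/(1+0.028256) = 0.0275.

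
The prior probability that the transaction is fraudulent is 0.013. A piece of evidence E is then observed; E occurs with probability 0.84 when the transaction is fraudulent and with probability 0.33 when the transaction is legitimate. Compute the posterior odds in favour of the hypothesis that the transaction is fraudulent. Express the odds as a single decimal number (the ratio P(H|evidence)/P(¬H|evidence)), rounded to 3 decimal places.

Posterior odds ≈ 0.034

Prior odds = 0.013/(1−0.013) = 0.013171. In log-odds, ln(0.013171) = -4.3297.
Add log likelihood ratio: ln(2.5455) = 0.93431.
Posterior log-odds = -3.3954, so posterior odds = exp(-3.3954) = 0.033527.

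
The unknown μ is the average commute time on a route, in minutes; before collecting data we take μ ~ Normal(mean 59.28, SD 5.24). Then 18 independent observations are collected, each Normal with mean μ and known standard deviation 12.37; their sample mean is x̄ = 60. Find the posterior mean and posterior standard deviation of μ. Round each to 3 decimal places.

With known σ, the Normal prior is conjugate. Weight on the data is w = (n/σ²)/(n/σ² + 1/τ₀²) = 0.117634/(0.117634+0.0364198) = 0.76359.
Posterior mean = w·x̄ + (1−w)·μ₀ = 0.76359·60 + 0.23641·59.28 = 59.830. Posterior variance = 1/(0.117634+0.0364198) = 6.49124, so SD = 2.548.

Posterior mean ≈ 59.830; posterior SD ≈ 2.548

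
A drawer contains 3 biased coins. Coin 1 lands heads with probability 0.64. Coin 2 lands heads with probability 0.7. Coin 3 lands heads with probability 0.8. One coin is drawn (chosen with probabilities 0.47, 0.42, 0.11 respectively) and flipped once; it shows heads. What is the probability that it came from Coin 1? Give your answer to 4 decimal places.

Posterior probability ≈ 0.4405

P(heads|C1) = 0.64; P(heads|C2) = 0.7; P(heads|C3) = 0.8.
Prior × likelihood for each source: 0.47·0.64=0.3008, 0.42·0.7=0.2940, 0.11·0.8=0.08800. Summing gives P(heads) = 0.68280.
P(Coin 1 | heads) = 0.3008 / 0.68280 = 0.4405.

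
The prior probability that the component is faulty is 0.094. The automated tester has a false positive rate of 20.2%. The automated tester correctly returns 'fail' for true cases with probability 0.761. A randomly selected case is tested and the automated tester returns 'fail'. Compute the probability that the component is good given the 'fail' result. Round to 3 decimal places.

P(¬H | E) ≈ 0.719

Let H be the event that the component is faulty. P(H) = 0.094, so P(¬H) = 0.906. With E the 'fail' result, P(E|H) = 0.761 and P(E|¬H) = 0.202.
P(E) = 0.761·0.094 + 0.202·0.906 = 0.071534 + 0.18301 = 0.25455.
By Bayes' theorem, P(H|E) = 0.071534 / 0.25455 = 0.281. Hence P(¬H|E) = 1 − 0.281 = 0.719.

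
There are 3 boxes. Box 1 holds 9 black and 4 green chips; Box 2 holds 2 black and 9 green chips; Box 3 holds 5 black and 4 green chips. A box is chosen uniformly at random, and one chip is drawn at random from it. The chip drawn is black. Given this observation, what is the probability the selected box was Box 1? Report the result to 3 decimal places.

Posterior probability ≈ 0.484

Tabulate prior·likelihood by source: [1] prior 0.333333, lik 0.6923, product 0.2308; [2] prior 0.333333, lik 0.1818, product 0.06061; [3] prior 0.333333, lik 0.5556, product 0.1852.
Normalizing constant = 0.47656; the posterior for Box 1 is its product over the sum, 0.2308/0.47656 = 0.484.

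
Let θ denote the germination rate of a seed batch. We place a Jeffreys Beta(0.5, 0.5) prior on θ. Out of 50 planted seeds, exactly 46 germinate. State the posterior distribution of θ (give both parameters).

Observing 46 successes and 4 failures updates Beta(0.5, 0.5) by adding the success and failure counts to the two shape parameters: α = 0.5+46 = 46.5, β = 0.5+4 = 4.5.

Posterior: Beta(46.5, 4.5)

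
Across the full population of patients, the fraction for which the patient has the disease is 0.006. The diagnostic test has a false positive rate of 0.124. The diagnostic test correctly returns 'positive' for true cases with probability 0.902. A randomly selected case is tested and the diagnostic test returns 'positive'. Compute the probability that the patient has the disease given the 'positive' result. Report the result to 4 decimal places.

Let H be the event that the patient has the disease. P(H) = 0.006, so P(¬H) = 0.994. With E the 'positive' result, P(E|H) = 0.902 and P(E|¬H) = 0.124.
P(E) = 0.902·0.006 + 0.124·0.994 = 0.0054120 + 0.12326 = 0.12867.
By Bayes' theorem, P(H|E) = 0.0054120 / 0.12867 = 0.0421.

P(H | E) ≈ 0.0421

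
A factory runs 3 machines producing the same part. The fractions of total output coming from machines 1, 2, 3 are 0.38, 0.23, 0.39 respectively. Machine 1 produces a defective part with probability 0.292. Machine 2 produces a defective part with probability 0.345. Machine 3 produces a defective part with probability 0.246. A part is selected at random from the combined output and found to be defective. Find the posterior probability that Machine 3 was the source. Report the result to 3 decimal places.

Tabulate prior·likelihood by source: [1] prior 0.38, lik 0.292, product 0.1110; [2] prior 0.23, lik 0.345, product 0.07935; [3] prior 0.39, lik 0.246, product 0.09594.
Normalizing constant = 0.28625; the posterior for Machine 3 is its product over the sum, 0.09594/0.28625 = 0.335.

Posterior probability ≈ 0.335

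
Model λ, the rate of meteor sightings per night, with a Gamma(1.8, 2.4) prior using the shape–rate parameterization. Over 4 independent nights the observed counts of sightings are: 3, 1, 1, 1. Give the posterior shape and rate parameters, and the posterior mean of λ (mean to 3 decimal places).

Posterior: Gamma(shape=7.8, rate=6.4); mean ≈ 1.219

Total count ∑xᵢ = 6 over n = 4 nights.
Gamma is conjugate to the Poisson likelihood: posterior is Gamma(shape = 1.8+6 = 7.8, rate = 2.4+4 = 6.4).
Posterior mean = shape/rate = 7.8/6.4 = 1.219.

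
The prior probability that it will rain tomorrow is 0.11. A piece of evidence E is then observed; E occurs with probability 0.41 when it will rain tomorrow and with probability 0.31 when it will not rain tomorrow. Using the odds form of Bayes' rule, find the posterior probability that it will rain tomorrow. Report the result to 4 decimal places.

Prior odds = 0.11/(1−0.11) = 0.12360.
Likelihood ratio for E = 0.41/0.31 = 1.3226.
Posterior odds = prior odds × LR = 0.16347.
Posterior probability = odds/(1+odds) = 0.16347/1.1635 = 0.1405.

Posterior probability ≈ 0.1405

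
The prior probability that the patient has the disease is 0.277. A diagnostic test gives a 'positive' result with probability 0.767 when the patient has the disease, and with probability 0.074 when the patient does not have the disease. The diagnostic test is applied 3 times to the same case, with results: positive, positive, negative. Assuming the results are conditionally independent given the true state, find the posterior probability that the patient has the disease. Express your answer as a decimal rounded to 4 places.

With H the event that the patient has the disease, the joint likelihood of the observed sequence is P(data|H) = 0.767·0.767·0.233 = 0.13707 and P(data|¬H) = 0.074·0.074·0.926 = 0.0050708.
Bayes: P(H|data) = 0.277·0.13707 / (0.277·0.13707 + 0.723·0.0050708) = 0.037969/0.041635 = 0.9119.

Posterior P(H) ≈ 0.9119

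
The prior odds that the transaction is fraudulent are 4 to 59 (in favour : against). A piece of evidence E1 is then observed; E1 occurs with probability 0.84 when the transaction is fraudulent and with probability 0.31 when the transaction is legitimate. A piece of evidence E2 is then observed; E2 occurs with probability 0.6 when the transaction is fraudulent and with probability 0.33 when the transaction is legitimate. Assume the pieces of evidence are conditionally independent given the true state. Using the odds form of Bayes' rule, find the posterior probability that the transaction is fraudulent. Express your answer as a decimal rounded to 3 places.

Prior odds = 4/59 = 0.067797. In log-odds, ln(0.067797) = -2.6912.
Add log likelihood ratios: ln(2.7097) + ln(1.8182) = 1.5947.
Posterior log-odds = -1.0966, so posterior odds = exp(-1.0966) = 0.33401. Converting, P(H|E) = 0.33401/1.3340 = 0.250.

Posterior probability ≈ 0.250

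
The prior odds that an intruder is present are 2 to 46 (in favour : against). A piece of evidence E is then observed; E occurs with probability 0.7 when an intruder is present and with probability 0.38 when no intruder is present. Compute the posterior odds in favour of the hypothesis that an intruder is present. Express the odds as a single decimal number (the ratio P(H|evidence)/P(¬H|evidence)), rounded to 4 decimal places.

Posterior odds ≈ 0.0801

Prior odds = 2/46 = 0.043478. In log-odds, ln(0.043478) = -3.1355.
Add log likelihood ratio: ln(1.8421) = 0.61091.
Posterior log-odds = -2.5246, so posterior odds = exp(-2.5246) = 0.080092.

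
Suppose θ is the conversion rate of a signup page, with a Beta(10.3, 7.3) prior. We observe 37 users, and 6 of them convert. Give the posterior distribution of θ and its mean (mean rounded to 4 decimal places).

Posterior: Beta(16.3, 38.3); mean ≈ 0.2985

Observing 6 successes and 31 failures updates Beta(10.3, 7.3) by adding the success and failure counts to the two shape parameters: α = 10.3+6 = 16.3, β = 7.3+31 = 38.3.
E[θ | data] = 16.3/(16.3+38.3) = 0.2985.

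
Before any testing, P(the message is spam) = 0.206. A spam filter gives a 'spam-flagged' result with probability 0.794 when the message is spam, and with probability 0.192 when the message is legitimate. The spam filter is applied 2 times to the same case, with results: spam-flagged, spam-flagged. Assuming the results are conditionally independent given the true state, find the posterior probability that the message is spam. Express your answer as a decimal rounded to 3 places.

With H the event that the message is spam, the joint likelihood of the observed sequence is P(data|H) = 0.794·0.794 = 0.63044 and P(data|¬H) = 0.192·0.192 = 0.036864.
Bayes: P(H|data) = 0.206·0.63044 / (0.206·0.63044 + 0.794·0.036864) = 0.12987/0.15914 = 0.8161.

Posterior P(H) ≈ 0.816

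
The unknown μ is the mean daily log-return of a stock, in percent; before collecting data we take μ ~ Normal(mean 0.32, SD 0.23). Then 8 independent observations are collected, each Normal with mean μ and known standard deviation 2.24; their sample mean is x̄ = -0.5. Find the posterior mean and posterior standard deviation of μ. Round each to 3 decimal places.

Posterior mean ≈ 0.256; posterior SD ≈ 0.221

Prior precision 1/τ₀² = 1/0.23² = 18.9036; data precision n/σ² = 8/2.24² = 1.59439.
Posterior precision = 18.9036 + 1.59439 = 20.4980, giving posterior SD = 1/√20.4980 = 0.221.
Posterior mean = (18.9036·0.32 + 1.59439·-0.5) / 20.4980 = 0.256.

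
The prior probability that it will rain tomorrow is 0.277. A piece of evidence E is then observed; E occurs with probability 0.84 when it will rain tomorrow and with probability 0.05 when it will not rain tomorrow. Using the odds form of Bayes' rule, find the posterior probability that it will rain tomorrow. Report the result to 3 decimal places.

Prior odds = 0.277/(1−0.277) = 0.38313. In log-odds, ln(0.38313) = -0.95939.
Add log likelihood ratio: ln(16.800) = 2.8214.
Posterior log-odds = 1.8620, so posterior odds = exp(1.8620) = 6.4365. Converting, P(H|E) = 6.4365/7.4365 = 0.866.

Posterior probability ≈ 0.866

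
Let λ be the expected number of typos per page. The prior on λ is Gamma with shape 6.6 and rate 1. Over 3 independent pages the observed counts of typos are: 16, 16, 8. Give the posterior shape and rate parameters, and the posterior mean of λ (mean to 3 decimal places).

Total count ∑xᵢ = 40 over n = 3 pages.
Gamma is conjugate to the Poisson likelihood: posterior is Gamma(shape = 6.6+40 = 46.6, rate = 1+3 = 4).
E[λ | data] = 46.6/4 = 11.650.

Posterior: Gamma(shape=46.6, rate=4); mean ≈ 11.650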